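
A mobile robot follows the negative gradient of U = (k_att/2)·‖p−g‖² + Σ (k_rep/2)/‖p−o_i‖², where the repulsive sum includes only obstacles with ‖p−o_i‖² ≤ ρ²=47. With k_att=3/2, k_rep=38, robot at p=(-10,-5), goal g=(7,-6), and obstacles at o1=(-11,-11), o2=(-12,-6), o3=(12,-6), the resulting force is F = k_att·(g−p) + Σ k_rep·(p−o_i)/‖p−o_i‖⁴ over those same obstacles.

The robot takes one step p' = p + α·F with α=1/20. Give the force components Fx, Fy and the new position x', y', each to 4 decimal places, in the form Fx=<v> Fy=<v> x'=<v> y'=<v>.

Fx=28.5678 Fy=0.1865 x'=-8.5716 y'=-4.9907

F_att = 3/2·(g−p) = 3/2·(17,-1) = (25.5000,-1.5000)
o1: d²=37 ≤ ρ²=47; F_rep = 38·(1,6)/37² = (0.0278,0.1665)
o2: d²=5 ≤ ρ²=47; F_rep = 38·(2,1)/5² = (3.0400,1.5200)
o3: d²=485 > ρ²=47 → inactive
F = F_att + ΣF_rep = (28.5678,0.1865)
p' = p + 1/20·F = (-8.5716,-4.9907)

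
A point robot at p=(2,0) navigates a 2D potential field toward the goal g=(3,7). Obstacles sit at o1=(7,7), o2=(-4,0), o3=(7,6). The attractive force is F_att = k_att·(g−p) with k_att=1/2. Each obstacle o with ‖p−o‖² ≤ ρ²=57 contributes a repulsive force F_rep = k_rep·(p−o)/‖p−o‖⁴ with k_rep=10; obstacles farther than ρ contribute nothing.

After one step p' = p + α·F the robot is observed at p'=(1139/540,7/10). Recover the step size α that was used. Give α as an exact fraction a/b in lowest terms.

F_att = 1/2·(g−p) = 1/2·(1,7) = (0.5000,3.5000)
o1: d²=74 > ρ²=57 → inactive
o2: d²=36 ≤ ρ²=57; F_rep = 10·(6,0)/36² = (0.0463,0.0000)
o3: d²=61 > ρ²=57 → inactive
F = F_att + ΣF_rep = (0.5463,3.5000)
Δp = p'−p = (0.1093,0.7000); α = Δx/Fx = (59/540) / (59/108) = 1/5
check: Δy/Fy = (7/10) / (7/2) = 1/5 ✓

α = 1/5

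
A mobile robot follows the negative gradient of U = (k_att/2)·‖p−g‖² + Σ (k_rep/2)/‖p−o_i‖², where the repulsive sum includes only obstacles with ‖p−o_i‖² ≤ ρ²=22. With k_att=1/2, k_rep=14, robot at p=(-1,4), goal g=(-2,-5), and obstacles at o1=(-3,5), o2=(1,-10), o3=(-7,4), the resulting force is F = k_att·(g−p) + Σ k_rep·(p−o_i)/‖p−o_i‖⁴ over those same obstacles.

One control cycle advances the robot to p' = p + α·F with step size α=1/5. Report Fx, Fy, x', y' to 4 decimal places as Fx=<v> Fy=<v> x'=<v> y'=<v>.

Fx=0.6200 Fy=-5.0600 x'=-0.8760 y'=2.9880

F_att = 1/2·(g−p) = 1/2·(-1,-9) = (-0.5000,-4.5000)
o1: d²=5 ≤ ρ²=22; F_rep = 14·(2,-1)/5² = (1.1200,-0.5600)
o2: d²=200 > ρ²=22 → inactive
o3: d²=36 > ρ²=22 → inactive
F = F_att + ΣF_rep = (0.6200,-5.0600)
p' = p + 1/5·F = (-0.8760,2.9880)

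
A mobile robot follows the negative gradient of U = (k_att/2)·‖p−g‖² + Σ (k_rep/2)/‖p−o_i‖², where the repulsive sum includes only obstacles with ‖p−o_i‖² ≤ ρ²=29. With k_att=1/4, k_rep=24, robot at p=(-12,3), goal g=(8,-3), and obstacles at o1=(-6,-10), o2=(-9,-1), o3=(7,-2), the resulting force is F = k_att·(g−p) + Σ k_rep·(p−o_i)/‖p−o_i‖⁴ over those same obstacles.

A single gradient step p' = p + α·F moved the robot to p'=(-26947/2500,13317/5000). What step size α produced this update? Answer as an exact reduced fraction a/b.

α = 1/4

F_att = 1/4·(g−p) = 1/4·(20,-6) = (5.0000,-1.5000)
o1: d²=205 > ρ²=29 → inactive
o2: d²=25 ≤ ρ²=29; F_rep = 24·(-3,4)/25² = (-0.1152,0.1536)
o3: d²=386 > ρ²=29 → inactive
F = F_att + ΣF_rep = (4.8848,-1.3464)
Δp = p'−p = (1.2212,-0.3366); α = Δx/Fx = (3053/2500) / (3053/625) = 1/4
check: Δy/Fy = (-1683/5000) / (-1683/1250) = 1/4 ✓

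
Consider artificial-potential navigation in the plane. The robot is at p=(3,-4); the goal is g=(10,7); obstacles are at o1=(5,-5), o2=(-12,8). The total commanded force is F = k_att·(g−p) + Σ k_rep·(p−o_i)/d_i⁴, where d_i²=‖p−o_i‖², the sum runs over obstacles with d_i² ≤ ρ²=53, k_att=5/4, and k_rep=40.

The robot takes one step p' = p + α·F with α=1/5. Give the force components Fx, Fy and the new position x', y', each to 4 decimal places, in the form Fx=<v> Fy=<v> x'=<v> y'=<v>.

Fx=5.5500 Fy=15.3500 x'=4.1100 y'=-0.9300

F_att = 5/4·(g−p) = 5/4·(7,11) = (8.7500,13.7500)
o1: d²=5 ≤ ρ²=53; F_rep = 40·(-2,1)/5² = (-3.2000,1.6000)
o2: d²=369 > ρ²=53 → inactive
F = F_att + ΣF_rep = (5.5500,15.3500)
p' = p + 1/5·F = (4.1100,-0.9300)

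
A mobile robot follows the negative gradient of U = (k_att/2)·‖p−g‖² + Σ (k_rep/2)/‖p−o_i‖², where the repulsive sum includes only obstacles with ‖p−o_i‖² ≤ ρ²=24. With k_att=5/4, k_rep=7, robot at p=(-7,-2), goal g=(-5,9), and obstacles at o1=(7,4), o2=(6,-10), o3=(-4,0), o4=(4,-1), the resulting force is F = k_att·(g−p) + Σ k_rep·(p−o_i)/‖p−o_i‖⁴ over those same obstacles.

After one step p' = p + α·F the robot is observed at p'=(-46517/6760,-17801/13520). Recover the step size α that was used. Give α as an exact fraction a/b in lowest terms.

F_att = 5/4·(g−p) = 5/4·(2,11) = (2.5000,13.7500)
o1: d²=232 > ρ²=24 → inactive
o2: d²=233 > ρ²=24 → inactive
o3: d²=13 ≤ ρ²=24; F_rep = 7·(-3,-2)/13² = (-0.1243,-0.0828)
o4: d²=122 > ρ²=24 → inactive
F = F_att + ΣF_rep = (2.3757,13.6672)
Δp = p'−p = (0.1188,0.6834); α = Δx/Fx = (803/6760) / (803/338) = 1/20
check: Δy/Fy = (9239/13520) / (9239/676) = 1/20 ✓

α = 1/20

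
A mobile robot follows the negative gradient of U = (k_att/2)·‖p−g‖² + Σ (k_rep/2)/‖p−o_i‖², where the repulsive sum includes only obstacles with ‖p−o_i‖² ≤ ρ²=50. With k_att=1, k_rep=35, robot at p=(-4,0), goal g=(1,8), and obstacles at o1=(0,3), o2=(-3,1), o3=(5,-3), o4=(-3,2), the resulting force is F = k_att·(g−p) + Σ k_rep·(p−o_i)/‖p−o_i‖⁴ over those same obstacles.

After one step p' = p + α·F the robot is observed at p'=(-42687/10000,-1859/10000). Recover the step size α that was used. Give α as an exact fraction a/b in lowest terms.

α = 1/20

F_att = 1·(g−p) = 1·(5,8) = (5.0000,8.0000)
o1: d²=25 ≤ ρ²=50; F_rep = 35·(-4,-3)/25² = (-0.2240,-0.1680)
o2: d²=2 ≤ ρ²=50; F_rep = 35·(-1,-1)/2² = (-8.7500,-8.7500)
o3: d²=90 > ρ²=50 → inactive
o4: d²=5 ≤ ρ²=50; F_rep = 35·(-1,-2)/5² = (-1.4000,-2.8000)
F = F_att + ΣF_rep = (-5.3740,-3.7180)
Δp = p'−p = (-0.2687,-0.1859); α = Δx/Fx = (-2687/10000) / (-2687/500) = 1/20
check: Δy/Fy = (-1859/10000) / (-1859/500) = 1/20 ✓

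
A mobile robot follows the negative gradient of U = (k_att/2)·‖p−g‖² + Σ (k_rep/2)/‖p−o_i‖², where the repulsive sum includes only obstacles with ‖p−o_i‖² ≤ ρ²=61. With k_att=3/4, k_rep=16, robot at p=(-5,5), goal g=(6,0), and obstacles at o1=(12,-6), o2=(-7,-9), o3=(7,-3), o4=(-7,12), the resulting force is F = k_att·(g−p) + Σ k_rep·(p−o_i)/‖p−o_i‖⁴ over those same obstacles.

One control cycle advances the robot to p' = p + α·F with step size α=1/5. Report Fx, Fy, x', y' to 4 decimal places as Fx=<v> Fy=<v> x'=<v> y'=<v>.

Fx=8.2614 Fy=-3.7899 x'=-3.3477 y'=4.2420

F_att = 3/4·(g−p) = 3/4·(11,-5) = (8.2500,-3.7500)
o1: d²=410 > ρ²=61 → inactive
o2: d²=200 > ρ²=61 → inactive
o3: d²=208 > ρ²=61 → inactive
o4: d²=53 ≤ ρ²=61; F_rep = 16·(2,-7)/53² = (0.0114,-0.0399)
F = F_att + ΣF_rep = (8.2614,-3.7899)
p' = p + 1/5·F = (-3.3477,4.2420)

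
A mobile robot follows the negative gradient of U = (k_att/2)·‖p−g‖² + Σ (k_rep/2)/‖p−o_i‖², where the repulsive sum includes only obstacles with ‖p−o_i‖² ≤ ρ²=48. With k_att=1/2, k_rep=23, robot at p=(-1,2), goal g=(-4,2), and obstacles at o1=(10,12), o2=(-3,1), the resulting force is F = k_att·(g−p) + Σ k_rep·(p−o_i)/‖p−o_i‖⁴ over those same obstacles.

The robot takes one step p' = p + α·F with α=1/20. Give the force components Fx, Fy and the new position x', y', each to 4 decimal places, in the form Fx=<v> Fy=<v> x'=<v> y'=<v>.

F_att = 1/2·(g−p) = 1/2·(-3,0) = (-1.5000,0.0000)
o1: d²=221 > ρ²=48 → inactive
o2: d²=5 ≤ ρ²=48; F_rep = 23·(2,1)/5² = (1.8400,0.9200)
F = F_att + ΣF_rep = (0.3400,0.9200)
p' = p + 1/20·F = (-0.9830,2.0460)

Fx=0.3400 Fy=0.9200 x'=-0.9830 y'=2.0460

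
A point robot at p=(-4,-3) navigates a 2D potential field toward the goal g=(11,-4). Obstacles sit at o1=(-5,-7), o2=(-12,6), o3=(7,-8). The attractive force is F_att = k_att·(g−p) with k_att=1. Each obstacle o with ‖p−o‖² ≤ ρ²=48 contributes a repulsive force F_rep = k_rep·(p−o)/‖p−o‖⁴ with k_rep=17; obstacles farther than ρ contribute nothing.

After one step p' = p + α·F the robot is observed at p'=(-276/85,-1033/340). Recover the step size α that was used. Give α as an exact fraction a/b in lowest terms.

F_att = 1·(g−p) = 1·(15,-1) = (15.0000,-1.0000)
o1: d²=17 ≤ ρ²=48; F_rep = 17·(1,4)/17² = (0.0588,0.2353)
o2: d²=145 > ρ²=48 → inactive
o3: d²=146 > ρ²=48 → inactive
F = F_att + ΣF_rep = (15.0588,-0.7647)
Δp = p'−p = (0.7529,-0.0382); α = Δx/Fx = (64/85) / (256/17) = 1/20
check: Δy/Fy = (-13/340) / (-13/17) = 1/20 ✓

α = 1/20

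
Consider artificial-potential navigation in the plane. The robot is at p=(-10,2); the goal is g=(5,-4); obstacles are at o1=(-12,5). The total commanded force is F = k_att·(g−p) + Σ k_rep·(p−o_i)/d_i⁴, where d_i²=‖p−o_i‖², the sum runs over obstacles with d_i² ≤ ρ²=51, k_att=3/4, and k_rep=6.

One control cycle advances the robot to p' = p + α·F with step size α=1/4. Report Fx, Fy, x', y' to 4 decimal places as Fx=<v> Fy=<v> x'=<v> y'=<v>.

Fx=11.3210 Fy=-4.6065 x'=-7.1697 y'=0.8484

F_att = 3/4·(g−p) = 3/4·(15,-6) = (11.2500,-4.5000)
o1: d²=13 ≤ ρ²=51; F_rep = 6·(2,-3)/13² = (0.0710,-0.1065)
F = F_att + ΣF_rep = (11.3210,-4.6065)
p' = p + 1/4·F = (-7.1697,0.8484)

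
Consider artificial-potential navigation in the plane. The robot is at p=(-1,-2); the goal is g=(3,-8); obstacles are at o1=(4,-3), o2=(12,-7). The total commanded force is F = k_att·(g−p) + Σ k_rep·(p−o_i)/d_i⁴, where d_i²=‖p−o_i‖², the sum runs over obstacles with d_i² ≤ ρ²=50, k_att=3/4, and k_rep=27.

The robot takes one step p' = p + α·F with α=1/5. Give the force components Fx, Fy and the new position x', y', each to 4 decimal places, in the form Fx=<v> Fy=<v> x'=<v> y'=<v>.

Fx=2.8003 Fy=-4.4601 x'=-0.4399 y'=-2.8920

F_att = 3/4·(g−p) = 3/4·(4,-6) = (3.0000,-4.5000)
o1: d²=26 ≤ ρ²=50; F_rep = 27·(-5,1)/26² = (-0.1997,0.0399)
o2: d²=194 > ρ²=50 → inactive
F = F_att + ΣF_rep = (2.8003,-4.4601)
p' = p + 1/5·F = (-0.4399,-2.8920)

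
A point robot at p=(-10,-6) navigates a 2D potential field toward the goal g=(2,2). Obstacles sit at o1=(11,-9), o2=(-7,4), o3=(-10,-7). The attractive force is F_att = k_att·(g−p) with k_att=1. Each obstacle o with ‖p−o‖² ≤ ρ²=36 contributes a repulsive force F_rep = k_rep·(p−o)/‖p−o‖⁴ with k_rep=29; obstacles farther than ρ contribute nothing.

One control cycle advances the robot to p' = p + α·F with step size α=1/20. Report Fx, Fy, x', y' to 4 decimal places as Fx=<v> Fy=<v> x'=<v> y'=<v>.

F_att = 1·(g−p) = 1·(12,8) = (12.0000,8.0000)
o1: d²=450 > ρ²=36 → inactive
o2: d²=109 > ρ²=36 → inactive
o3: d²=1 ≤ ρ²=36; F_rep = 29·(0,1)/1² = (0.0000,29.0000)
F = F_att + ΣF_rep = (12.0000,37.0000)
p' = p + 1/20·F = (-9.4000,-4.1500)

Fx=12.0000 Fy=37.0000 x'=-9.4000 y'=-4.1500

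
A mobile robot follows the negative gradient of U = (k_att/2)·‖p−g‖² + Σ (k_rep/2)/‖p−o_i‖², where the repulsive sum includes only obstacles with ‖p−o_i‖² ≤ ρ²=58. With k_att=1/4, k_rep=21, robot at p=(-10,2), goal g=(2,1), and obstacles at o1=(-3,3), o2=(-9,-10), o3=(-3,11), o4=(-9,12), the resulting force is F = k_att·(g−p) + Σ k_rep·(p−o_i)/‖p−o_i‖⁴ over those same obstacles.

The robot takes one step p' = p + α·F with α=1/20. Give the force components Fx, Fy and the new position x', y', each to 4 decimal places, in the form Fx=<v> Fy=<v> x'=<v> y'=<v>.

F_att = 1/4·(g−p) = 1/4·(12,-1) = (3.0000,-0.2500)
o1: d²=50 ≤ ρ²=58; F_rep = 21·(-7,-1)/50² = (-0.0588,-0.0084)
o2: d²=145 > ρ²=58 → inactive
o3: d²=130 > ρ²=58 → inactive
o4: d²=101 > ρ²=58 → inactive
F = F_att + ΣF_rep = (2.9412,-0.2584)
p' = p + 1/20·F = (-9.8529,1.9871)

Fx=2.9412 Fy=-0.2584 x'=-9.8529 y'=1.9871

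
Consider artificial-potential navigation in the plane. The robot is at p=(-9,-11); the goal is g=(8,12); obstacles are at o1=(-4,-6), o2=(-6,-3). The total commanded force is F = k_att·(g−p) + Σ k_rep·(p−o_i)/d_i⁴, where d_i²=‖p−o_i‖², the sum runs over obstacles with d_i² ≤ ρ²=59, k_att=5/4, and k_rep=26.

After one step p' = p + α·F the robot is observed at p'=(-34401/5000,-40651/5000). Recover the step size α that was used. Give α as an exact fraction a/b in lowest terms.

α = 1/10

F_att = 5/4·(g−p) = 5/4·(17,23) = (21.2500,28.7500)
o1: d²=50 ≤ ρ²=59; F_rep = 26·(-5,-5)/50² = (-0.0520,-0.0520)
o2: d²=73 > ρ²=59 → inactive
F = F_att + ΣF_rep = (21.1980,28.6980)
Δp = p'−p = (2.1198,2.8698); α = Δx/Fx = (10599/5000) / (10599/500) = 1/10
check: Δy/Fy = (14349/5000) / (14349/500) = 1/10 ✓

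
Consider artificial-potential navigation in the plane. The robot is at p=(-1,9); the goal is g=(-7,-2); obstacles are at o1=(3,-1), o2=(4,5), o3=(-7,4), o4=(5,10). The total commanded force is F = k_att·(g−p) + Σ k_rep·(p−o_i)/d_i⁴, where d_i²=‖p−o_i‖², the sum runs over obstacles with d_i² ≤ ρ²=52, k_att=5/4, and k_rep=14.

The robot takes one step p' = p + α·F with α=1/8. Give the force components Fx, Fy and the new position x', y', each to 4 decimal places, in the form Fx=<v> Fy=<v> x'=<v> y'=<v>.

F_att = 5/4·(g−p) = 5/4·(-6,-11) = (-7.5000,-13.7500)
o1: d²=116 > ρ²=52 → inactive
o2: d²=41 ≤ ρ²=52; F_rep = 14·(-5,4)/41² = (-0.0416,0.0333)
o3: d²=61 > ρ²=52 → inactive
o4: d²=37 ≤ ρ²=52; F_rep = 14·(-6,-1)/37² = (-0.0614,-0.0102)
F = F_att + ΣF_rep = (-7.6030,-13.7269)
p' = p + 1/8·F = (-1.9504,7.2841)

Fx=-7.6030 Fy=-13.7269 x'=-1.9504 y'=7.2841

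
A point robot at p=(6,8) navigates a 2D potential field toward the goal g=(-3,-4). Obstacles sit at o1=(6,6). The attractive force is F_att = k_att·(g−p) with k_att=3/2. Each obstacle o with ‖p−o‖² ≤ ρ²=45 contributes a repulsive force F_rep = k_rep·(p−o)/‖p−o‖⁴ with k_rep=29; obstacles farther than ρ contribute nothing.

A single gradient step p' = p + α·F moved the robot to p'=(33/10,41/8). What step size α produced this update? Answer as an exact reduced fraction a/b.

α = 1/5

F_att = 3/2·(g−p) = 3/2·(-9,-12) = (-13.5000,-18.0000)
o1: d²=4 ≤ ρ²=45; F_rep = 29·(0,2)/4² = (0.0000,3.6250)
F = F_att + ΣF_rep = (-13.5000,-14.3750)
Δp = p'−p = (-2.7000,-2.8750); α = Δx/Fx = (-27/10) / (-27/2) = 1/5
check: Δy/Fy = (-23/8) / (-115/8) = 1/5 ✓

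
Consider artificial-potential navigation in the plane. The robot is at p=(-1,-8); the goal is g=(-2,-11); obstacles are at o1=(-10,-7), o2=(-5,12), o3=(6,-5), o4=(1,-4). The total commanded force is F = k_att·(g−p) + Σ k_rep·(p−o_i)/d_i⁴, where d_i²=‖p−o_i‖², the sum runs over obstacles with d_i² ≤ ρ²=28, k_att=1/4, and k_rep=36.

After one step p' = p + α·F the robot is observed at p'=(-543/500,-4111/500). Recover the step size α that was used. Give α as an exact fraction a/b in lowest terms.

α = 1/5

F_att = 1/4·(g−p) = 1/4·(-1,-3) = (-0.2500,-0.7500)
o1: d²=82 > ρ²=28 → inactive
o2: d²=416 > ρ²=28 → inactive
o3: d²=58 > ρ²=28 → inactive
o4: d²=20 ≤ ρ²=28; F_rep = 36·(-2,-4)/20² = (-0.1800,-0.3600)
F = F_att + ΣF_rep = (-0.4300,-1.1100)
Δp = p'−p = (-0.0860,-0.2220); α = Δx/Fx = (-43/500) / (-43/100) = 1/5
check: Δy/Fy = (-111/500) / (-111/100) = 1/5 ✓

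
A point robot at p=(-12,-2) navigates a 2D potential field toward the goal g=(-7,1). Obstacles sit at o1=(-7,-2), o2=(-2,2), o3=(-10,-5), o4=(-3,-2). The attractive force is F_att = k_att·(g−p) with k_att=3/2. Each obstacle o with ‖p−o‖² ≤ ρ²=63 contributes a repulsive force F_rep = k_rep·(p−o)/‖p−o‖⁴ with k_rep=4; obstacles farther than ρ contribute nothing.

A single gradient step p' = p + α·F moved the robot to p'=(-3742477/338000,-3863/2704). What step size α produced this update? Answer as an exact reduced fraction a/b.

α = 1/8

F_att = 3/2·(g−p) = 3/2·(5,3) = (7.5000,4.5000)
o1: d²=25 ≤ ρ²=63; F_rep = 4·(-5,0)/25² = (-0.0320,0.0000)
o2: d²=116 > ρ²=63 → inactive
o3: d²=13 ≤ ρ²=63; F_rep = 4·(-2,3)/13² = (-0.0473,0.0710)
o4: d²=81 > ρ²=63 → inactive
F = F_att + ΣF_rep = (7.4207,4.5710)
Δp = p'−p = (0.9276,0.5714); α = Δx/Fx = (313523/338000) / (313523/42250) = 1/8
check: Δy/Fy = (1545/2704) / (1545/338) = 1/8 ✓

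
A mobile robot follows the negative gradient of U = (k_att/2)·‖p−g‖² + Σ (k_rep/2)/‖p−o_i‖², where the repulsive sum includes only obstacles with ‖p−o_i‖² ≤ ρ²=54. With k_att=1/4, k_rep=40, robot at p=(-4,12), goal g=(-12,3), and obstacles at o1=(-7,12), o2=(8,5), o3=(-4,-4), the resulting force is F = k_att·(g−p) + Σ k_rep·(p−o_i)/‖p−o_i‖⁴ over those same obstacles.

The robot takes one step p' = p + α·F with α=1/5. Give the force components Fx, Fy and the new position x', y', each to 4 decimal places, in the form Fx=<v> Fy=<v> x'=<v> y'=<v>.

Fx=-0.5185 Fy=-2.2500 x'=-4.1037 y'=11.5500

F_att = 1/4·(g−p) = 1/4·(-8,-9) = (-2.0000,-2.2500)
o1: d²=9 ≤ ρ²=54; F_rep = 40·(3,0)/9² = (1.4815,0.0000)
o2: d²=193 > ρ²=54 → inactive
o3: d²=256 > ρ²=54 → inactive
F = F_att + ΣF_rep = (-0.5185,-2.2500)
p' = p + 1/5·F = (-4.1037,11.5500)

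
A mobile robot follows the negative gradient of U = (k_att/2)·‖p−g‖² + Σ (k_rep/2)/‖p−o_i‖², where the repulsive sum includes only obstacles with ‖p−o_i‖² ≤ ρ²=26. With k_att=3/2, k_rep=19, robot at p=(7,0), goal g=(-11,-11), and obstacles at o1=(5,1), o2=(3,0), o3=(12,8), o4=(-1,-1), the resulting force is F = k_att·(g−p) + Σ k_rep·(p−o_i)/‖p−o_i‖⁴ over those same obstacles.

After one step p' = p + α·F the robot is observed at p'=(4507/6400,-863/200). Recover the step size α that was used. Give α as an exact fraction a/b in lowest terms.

α = 1/4

F_att = 3/2·(g−p) = 3/2·(-18,-11) = (-27.0000,-16.5000)
o1: d²=5 ≤ ρ²=26; F_rep = 19·(2,-1)/5² = (1.5200,-0.7600)
o2: d²=16 ≤ ρ²=26; F_rep = 19·(4,0)/16² = (0.2969,0.0000)
o3: d²=89 > ρ²=26 → inactive
o4: d²=65 > ρ²=26 → inactive
F = F_att + ΣF_rep = (-25.1831,-17.2600)
Δp = p'−p = (-6.2958,-4.3150); α = Δx/Fx = (-40293/6400) / (-40293/1600) = 1/4
check: Δy/Fy = (-863/200) / (-863/50) = 1/4 ✓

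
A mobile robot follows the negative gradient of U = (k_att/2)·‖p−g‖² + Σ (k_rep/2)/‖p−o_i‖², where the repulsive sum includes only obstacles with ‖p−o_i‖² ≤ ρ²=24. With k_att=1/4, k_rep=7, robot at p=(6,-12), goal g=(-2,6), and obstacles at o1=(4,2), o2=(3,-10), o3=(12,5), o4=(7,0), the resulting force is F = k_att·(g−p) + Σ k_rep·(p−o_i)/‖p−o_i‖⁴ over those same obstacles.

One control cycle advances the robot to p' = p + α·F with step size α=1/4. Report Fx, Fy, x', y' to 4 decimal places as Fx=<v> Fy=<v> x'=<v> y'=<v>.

F_att = 1/4·(g−p) = 1/4·(-8,18) = (-2.0000,4.5000)
o1: d²=200 > ρ²=24 → inactive
o2: d²=13 ≤ ρ²=24; F_rep = 7·(3,-2)/13² = (0.1243,-0.0828)
o3: d²=325 > ρ²=24 → inactive
o4: d²=145 > ρ²=24 → inactive
F = F_att + ΣF_rep = (-1.8757,4.4172)
p' = p + 1/4·F = (5.5311,-10.8957)

Fx=-1.8757 Fy=4.4172 x'=5.5311 y'=-10.8957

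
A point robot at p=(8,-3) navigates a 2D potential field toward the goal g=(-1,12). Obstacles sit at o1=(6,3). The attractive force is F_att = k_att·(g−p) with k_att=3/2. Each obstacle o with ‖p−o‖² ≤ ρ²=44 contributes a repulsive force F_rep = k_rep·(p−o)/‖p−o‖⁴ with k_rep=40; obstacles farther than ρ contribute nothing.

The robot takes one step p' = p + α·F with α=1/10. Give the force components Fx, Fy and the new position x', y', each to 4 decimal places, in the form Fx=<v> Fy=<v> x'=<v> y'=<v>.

Fx=-13.4500 Fy=22.3500 x'=6.6550 y'=-0.7650

F_att = 3/2·(g−p) = 3/2·(-9,15) = (-13.5000,22.5000)
o1: d²=40 ≤ ρ²=44; F_rep = 40·(2,-6)/40² = (0.0500,-0.1500)
F = F_att + ΣF_rep = (-13.4500,22.3500)
p' = p + 1/10·F = (6.6550,-0.7650)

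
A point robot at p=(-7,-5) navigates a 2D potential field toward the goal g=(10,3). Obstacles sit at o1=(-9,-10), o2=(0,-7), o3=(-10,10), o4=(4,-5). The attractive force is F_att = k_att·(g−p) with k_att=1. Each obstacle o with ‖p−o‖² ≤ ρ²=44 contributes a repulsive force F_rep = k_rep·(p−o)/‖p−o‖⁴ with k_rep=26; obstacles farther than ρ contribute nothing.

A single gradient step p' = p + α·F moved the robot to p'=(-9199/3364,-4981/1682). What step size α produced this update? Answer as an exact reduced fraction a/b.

α = 1/4

F_att = 1·(g−p) = 1·(17,8) = (17.0000,8.0000)
o1: d²=29 ≤ ρ²=44; F_rep = 26·(2,5)/29² = (0.0618,0.1546)
o2: d²=53 > ρ²=44 → inactive
o3: d²=234 > ρ²=44 → inactive
o4: d²=121 > ρ²=44 → inactive
F = F_att + ΣF_rep = (17.0618,8.1546)
Δp = p'−p = (4.2655,2.0386); α = Δx/Fx = (14349/3364) / (14349/841) = 1/4
check: Δy/Fy = (3429/1682) / (6858/841) = 1/4 ✓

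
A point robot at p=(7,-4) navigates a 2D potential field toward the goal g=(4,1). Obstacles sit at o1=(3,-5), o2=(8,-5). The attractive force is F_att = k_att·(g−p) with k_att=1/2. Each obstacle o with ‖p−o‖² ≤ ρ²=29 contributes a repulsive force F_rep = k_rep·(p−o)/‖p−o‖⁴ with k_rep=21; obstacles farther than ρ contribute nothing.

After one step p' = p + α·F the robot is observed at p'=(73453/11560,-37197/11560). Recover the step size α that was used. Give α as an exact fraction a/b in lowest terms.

F_att = 1/2·(g−p) = 1/2·(-3,5) = (-1.5000,2.5000)
o1: d²=17 ≤ ρ²=29; F_rep = 21·(4,1)/17² = (0.2907,0.0727)
o2: d²=2 ≤ ρ²=29; F_rep = 21·(-1,1)/2² = (-5.2500,5.2500)
F = F_att + ΣF_rep = (-6.4593,7.8227)
Δp = p'−p = (-0.6459,0.7823); α = Δx/Fx = (-7467/11560) / (-7467/1156) = 1/10
check: Δy/Fy = (9043/11560) / (9043/1156) = 1/10 ✓

α = 1/10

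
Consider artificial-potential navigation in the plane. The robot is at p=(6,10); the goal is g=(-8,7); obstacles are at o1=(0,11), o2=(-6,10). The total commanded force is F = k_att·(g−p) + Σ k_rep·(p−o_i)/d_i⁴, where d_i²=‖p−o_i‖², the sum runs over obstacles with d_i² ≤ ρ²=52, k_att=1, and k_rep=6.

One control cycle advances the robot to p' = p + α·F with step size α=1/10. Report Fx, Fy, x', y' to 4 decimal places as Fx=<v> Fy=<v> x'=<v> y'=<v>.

F_att = 1·(g−p) = 1·(-14,-3) = (-14.0000,-3.0000)
o1: d²=37 ≤ ρ²=52; F_rep = 6·(6,-1)/37² = (0.0263,-0.0044)
o2: d²=144 > ρ²=52 → inactive
F = F_att + ΣF_rep = (-13.9737,-3.0044)
p' = p + 1/10·F = (4.6026,9.6996)

Fx=-13.9737 Fy=-3.0044 x'=4.6026 y'=9.6996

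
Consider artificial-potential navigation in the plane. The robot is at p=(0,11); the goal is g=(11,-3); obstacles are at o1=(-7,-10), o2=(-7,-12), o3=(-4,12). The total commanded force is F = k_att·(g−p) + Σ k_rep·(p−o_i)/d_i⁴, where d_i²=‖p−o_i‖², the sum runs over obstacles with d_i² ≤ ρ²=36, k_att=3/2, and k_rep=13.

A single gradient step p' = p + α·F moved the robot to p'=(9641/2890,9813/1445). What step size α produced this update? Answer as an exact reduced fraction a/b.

α = 1/5

F_att = 3/2·(g−p) = 3/2·(11,-14) = (16.5000,-21.0000)
o1: d²=490 > ρ²=36 → inactive
o2: d²=578 > ρ²=36 → inactive
o3: d²=17 ≤ ρ²=36; F_rep = 13·(4,-1)/17² = (0.1799,-0.0450)
F = F_att + ΣF_rep = (16.6799,-21.0450)
Δp = p'−p = (3.3360,-4.2090); α = Δx/Fx = (9641/2890) / (9641/578) = 1/5
check: Δy/Fy = (-6082/1445) / (-6082/289) = 1/5 ✓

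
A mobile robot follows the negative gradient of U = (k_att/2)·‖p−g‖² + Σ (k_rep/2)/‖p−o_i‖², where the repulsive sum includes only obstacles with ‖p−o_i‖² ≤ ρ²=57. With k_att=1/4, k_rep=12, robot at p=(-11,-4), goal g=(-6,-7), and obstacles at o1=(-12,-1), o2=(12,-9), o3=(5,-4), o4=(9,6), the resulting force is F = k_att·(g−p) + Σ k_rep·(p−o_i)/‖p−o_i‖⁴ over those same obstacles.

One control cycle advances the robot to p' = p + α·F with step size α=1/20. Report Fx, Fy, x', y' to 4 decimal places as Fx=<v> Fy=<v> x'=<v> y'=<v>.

Fx=1.3700 Fy=-1.1100 x'=-10.9315 y'=-4.0555

F_att = 1/4·(g−p) = 1/4·(5,-3) = (1.2500,-0.7500)
o1: d²=10 ≤ ρ²=57; F_rep = 12·(1,-3)/10² = (0.1200,-0.3600)
o2: d²=554 > ρ²=57 → inactive
o3: d²=256 > ρ²=57 → inactive
o4: d²=500 > ρ²=57 → inactive
F = F_att + ΣF_rep = (1.3700,-1.1100)
p' = p + 1/20·F = (-10.9315,-4.0555)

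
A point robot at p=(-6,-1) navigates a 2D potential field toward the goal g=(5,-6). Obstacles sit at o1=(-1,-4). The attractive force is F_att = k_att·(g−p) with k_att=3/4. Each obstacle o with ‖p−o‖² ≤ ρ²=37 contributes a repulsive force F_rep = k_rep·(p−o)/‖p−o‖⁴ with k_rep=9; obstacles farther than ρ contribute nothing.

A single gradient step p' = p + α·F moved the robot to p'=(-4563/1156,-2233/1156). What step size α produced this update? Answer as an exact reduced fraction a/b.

α = 1/4

F_att = 3/4·(g−p) = 3/4·(11,-5) = (8.2500,-3.7500)
o1: d²=34 ≤ ρ²=37; F_rep = 9·(-5,3)/34² = (-0.0389,0.0234)
F = F_att + ΣF_rep = (8.2111,-3.7266)
Δp = p'−p = (2.0528,-0.9317); α = Δx/Fx = (2373/1156) / (2373/289) = 1/4
check: Δy/Fy = (-1077/1156) / (-1077/289) = 1/4 ✓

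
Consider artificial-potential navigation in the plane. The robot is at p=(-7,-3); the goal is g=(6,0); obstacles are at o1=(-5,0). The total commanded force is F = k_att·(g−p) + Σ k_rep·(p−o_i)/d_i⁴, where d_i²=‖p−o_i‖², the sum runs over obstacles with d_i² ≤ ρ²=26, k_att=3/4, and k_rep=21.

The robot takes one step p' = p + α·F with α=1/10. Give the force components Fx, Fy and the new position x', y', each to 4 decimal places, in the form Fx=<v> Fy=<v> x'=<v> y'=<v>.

F_att = 3/4·(g−p) = 3/4·(13,3) = (9.7500,2.2500)
o1: d²=13 ≤ ρ²=26; F_rep = 21·(-2,-3)/13² = (-0.2485,-0.3728)
F = F_att + ΣF_rep = (9.5015,1.8772)
p' = p + 1/10·F = (-6.0499,-2.8123)

Fx=9.5015 Fy=1.8772 x'=-6.0499 y'=-2.8123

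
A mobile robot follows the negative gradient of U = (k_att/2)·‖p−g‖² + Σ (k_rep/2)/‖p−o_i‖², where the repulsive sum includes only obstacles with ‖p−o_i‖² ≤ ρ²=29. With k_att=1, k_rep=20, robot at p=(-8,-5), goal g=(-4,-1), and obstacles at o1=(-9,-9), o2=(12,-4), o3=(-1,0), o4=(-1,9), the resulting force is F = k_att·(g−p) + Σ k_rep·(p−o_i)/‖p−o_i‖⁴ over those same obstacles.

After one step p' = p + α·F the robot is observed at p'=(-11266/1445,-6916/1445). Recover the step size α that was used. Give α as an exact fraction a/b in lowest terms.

α = 1/20

F_att = 1·(g−p) = 1·(4,4) = (4.0000,4.0000)
o1: d²=17 ≤ ρ²=29; F_rep = 20·(1,4)/17² = (0.0692,0.2768)
o2: d²=401 > ρ²=29 → inactive
o3: d²=74 > ρ²=29 → inactive
o4: d²=245 > ρ²=29 → inactive
F = F_att + ΣF_rep = (4.0692,4.2768)
Δp = p'−p = (0.2035,0.2138); α = Δx/Fx = (294/1445) / (1176/289) = 1/20
check: Δy/Fy = (309/1445) / (1236/289) = 1/20 ✓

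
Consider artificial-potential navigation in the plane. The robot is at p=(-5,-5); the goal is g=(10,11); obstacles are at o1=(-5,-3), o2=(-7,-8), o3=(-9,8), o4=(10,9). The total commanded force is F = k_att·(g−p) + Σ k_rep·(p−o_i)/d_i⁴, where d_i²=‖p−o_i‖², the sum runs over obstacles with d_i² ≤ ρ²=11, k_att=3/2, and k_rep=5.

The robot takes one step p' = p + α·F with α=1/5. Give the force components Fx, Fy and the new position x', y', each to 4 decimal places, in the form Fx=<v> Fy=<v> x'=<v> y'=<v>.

Fx=22.5000 Fy=23.3750 x'=-0.5000 y'=-0.3250

F_att = 3/2·(g−p) = 3/2·(15,16) = (22.5000,24.0000)
o1: d²=4 ≤ ρ²=11; F_rep = 5·(0,-2)/4² = (0.0000,-0.6250)
o2: d²=13 > ρ²=11 → inactive
o3: d²=185 > ρ²=11 → inactive
o4: d²=421 > ρ²=11 → inactive
F = F_att + ΣF_rep = (22.5000,23.3750)
p' = p + 1/5·F = (-0.5000,-0.3250)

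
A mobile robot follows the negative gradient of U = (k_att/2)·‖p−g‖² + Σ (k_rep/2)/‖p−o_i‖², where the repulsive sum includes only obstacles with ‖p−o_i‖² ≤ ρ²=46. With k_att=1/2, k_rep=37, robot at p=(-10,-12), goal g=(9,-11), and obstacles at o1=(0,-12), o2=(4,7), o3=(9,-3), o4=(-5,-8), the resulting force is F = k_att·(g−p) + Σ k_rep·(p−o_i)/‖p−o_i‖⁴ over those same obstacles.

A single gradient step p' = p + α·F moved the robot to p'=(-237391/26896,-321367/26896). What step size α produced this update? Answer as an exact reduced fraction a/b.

α = 1/8

F_att = 1/2·(g−p) = 1/2·(19,1) = (9.5000,0.5000)
o1: d²=100 > ρ²=46 → inactive
o2: d²=557 > ρ²=46 → inactive
o3: d²=442 > ρ²=46 → inactive
o4: d²=41 ≤ ρ²=46; F_rep = 37·(-5,-4)/41² = (-0.1101,-0.0880)
F = F_att + ΣF_rep = (9.3899,0.4120)
Δp = p'−p = (1.1737,0.0515); α = Δx/Fx = (31569/26896) / (31569/3362) = 1/8
check: Δy/Fy = (1385/26896) / (1385/3362) = 1/8 ✓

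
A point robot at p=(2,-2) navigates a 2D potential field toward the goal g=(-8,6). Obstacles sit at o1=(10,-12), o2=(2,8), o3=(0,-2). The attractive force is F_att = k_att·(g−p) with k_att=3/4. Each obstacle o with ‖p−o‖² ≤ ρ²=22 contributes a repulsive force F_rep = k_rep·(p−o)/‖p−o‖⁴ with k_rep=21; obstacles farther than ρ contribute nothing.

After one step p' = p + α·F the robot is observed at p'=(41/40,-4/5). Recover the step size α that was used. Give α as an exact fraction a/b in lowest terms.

α = 1/5

F_att = 3/4·(g−p) = 3/4·(-10,8) = (-7.5000,6.0000)
o1: d²=164 > ρ²=22 → inactive
o2: d²=100 > ρ²=22 → inactive
o3: d²=4 ≤ ρ²=22; F_rep = 21·(2,0)/4² = (2.6250,0.0000)
F = F_att + ΣF_rep = (-4.8750,6.0000)
Δp = p'−p = (-0.9750,1.2000); α = Δx/Fx = (-39/40) / (-39/8) = 1/5
check: Δy/Fy = (6/5) / (6) = 1/5 ✓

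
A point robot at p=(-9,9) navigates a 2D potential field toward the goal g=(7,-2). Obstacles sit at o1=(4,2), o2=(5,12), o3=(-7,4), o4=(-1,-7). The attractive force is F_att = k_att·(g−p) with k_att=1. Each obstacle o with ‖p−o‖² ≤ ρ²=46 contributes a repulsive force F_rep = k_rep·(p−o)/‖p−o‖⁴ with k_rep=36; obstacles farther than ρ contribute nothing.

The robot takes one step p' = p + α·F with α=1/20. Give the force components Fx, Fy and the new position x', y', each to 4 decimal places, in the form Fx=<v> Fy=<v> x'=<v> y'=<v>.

F_att = 1·(g−p) = 1·(16,-11) = (16.0000,-11.0000)
o1: d²=218 > ρ²=46 → inactive
o2: d²=205 > ρ²=46 → inactive
o3: d²=29 ≤ ρ²=46; F_rep = 36·(-2,5)/29² = (-0.0856,0.2140)
o4: d²=320 > ρ²=46 → inactive
F = F_att + ΣF_rep = (15.9144,-10.7860)
p' = p + 1/20·F = (-8.2043,8.4607)

Fx=15.9144 Fy=-10.7860 x'=-8.2043 y'=8.4607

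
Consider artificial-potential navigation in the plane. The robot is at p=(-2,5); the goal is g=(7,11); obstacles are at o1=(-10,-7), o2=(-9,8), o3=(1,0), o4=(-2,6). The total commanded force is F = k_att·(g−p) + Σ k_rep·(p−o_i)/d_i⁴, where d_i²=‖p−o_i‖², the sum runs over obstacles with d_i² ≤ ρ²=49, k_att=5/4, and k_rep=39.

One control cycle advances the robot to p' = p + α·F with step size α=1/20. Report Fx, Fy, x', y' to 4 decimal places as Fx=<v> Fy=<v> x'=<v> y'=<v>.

F_att = 5/4·(g−p) = 5/4·(9,6) = (11.2500,7.5000)
o1: d²=208 > ρ²=49 → inactive
o2: d²=58 > ρ²=49 → inactive
o3: d²=34 ≤ ρ²=49; F_rep = 39·(-3,5)/34² = (-0.1012,0.1687)
o4: d²=1 ≤ ρ²=49; F_rep = 39·(0,-1)/1² = (0.0000,-39.0000)
F = F_att + ΣF_rep = (11.1488,-31.3313)
p' = p + 1/20·F = (-1.4426,3.4334)

Fx=11.1488 Fy=-31.3313 x'=-1.4426 y'=3.4334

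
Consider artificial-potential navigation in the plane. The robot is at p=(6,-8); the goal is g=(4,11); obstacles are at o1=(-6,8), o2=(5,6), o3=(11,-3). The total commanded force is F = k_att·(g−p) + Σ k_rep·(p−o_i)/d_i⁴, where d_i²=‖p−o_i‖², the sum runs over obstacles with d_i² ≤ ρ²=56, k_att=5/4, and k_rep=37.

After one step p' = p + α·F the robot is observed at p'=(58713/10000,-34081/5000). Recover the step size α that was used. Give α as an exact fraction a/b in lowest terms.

F_att = 5/4·(g−p) = 5/4·(-2,19) = (-2.5000,23.7500)
o1: d²=400 > ρ²=56 → inactive
o2: d²=197 > ρ²=56 → inactive
o3: d²=50 ≤ ρ²=56; F_rep = 37·(-5,-5)/50² = (-0.0740,-0.0740)
F = F_att + ΣF_rep = (-2.5740,23.6760)
Δp = p'−p = (-0.1287,1.1838); α = Δx/Fx = (-1287/10000) / (-1287/500) = 1/20
check: Δy/Fy = (5919/5000) / (5919/250) = 1/20 ✓

α = 1/20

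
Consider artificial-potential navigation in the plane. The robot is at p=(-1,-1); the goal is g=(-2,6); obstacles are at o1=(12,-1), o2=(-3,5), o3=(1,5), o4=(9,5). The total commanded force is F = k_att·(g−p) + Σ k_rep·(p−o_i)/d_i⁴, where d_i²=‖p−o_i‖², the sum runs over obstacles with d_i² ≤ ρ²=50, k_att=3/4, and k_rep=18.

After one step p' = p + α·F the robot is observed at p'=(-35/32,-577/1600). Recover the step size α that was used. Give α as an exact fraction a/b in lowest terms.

F_att = 3/4·(g−p) = 3/4·(-1,7) = (-0.7500,5.2500)
o1: d²=169 > ρ²=50 → inactive
o2: d²=40 ≤ ρ²=50; F_rep = 18·(2,-6)/40² = (0.0225,-0.0675)
o3: d²=40 ≤ ρ²=50; F_rep = 18·(-2,-6)/40² = (-0.0225,-0.0675)
o4: d²=136 > ρ²=50 → inactive
F = F_att + ΣF_rep = (-0.7500,5.1150)
Δp = p'−p = (-0.0938,0.6394); α = Δx/Fx = (-3/32) / (-3/4) = 1/8
check: Δy/Fy = (1023/1600) / (1023/200) = 1/8 ✓

α = 1/8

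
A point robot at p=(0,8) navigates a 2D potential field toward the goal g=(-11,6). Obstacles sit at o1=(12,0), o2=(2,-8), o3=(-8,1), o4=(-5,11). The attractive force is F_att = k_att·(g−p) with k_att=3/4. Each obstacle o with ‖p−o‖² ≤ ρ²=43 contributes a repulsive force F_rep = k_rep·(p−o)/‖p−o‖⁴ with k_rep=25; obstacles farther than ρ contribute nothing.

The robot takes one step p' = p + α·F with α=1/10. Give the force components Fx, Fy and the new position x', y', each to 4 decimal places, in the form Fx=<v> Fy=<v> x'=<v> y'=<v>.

Fx=-8.1419 Fy=-1.5649 x'=-0.8142 y'=7.8435

F_att = 3/4·(g−p) = 3/4·(-11,-2) = (-8.2500,-1.5000)
o1: d²=208 > ρ²=43 → inactive
o2: d²=260 > ρ²=43 → inactive
o3: d²=113 > ρ²=43 → inactive
o4: d²=34 ≤ ρ²=43; F_rep = 25·(5,-3)/34² = (0.1081,-0.0649)
F = F_att + ΣF_rep = (-8.1419,-1.5649)
p' = p + 1/10·F = (-0.8142,7.8435)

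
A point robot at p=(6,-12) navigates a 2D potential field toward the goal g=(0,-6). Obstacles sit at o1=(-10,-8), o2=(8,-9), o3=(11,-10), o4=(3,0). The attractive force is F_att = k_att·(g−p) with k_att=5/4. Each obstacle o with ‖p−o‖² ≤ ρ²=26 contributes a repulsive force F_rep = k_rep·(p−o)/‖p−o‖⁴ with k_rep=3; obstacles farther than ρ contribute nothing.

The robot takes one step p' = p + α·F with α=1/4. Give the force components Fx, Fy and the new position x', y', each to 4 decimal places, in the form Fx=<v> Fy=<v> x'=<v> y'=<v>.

Fx=-7.5355 Fy=7.4467 x'=4.1161 y'=-10.1383

F_att = 5/4·(g−p) = 5/4·(-6,6) = (-7.5000,7.5000)
o1: d²=272 > ρ²=26 → inactive
o2: d²=13 ≤ ρ²=26; F_rep = 3·(-2,-3)/13² = (-0.0355,-0.0533)
o3: d²=29 > ρ²=26 → inactive
o4: d²=153 > ρ²=26 → inactive
F = F_att + ΣF_rep = (-7.5355,7.4467)
p' = p + 1/4·F = (4.1161,-10.1383)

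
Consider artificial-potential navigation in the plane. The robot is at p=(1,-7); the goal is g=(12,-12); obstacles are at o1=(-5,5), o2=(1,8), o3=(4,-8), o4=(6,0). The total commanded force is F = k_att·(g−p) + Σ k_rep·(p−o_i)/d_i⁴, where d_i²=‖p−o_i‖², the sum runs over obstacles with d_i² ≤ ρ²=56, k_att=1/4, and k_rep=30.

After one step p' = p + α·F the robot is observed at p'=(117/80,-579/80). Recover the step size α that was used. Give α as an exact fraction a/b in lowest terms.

α = 1/4

F_att = 1/4·(g−p) = 1/4·(11,-5) = (2.7500,-1.2500)
o1: d²=180 > ρ²=56 → inactive
o2: d²=225 > ρ²=56 → inactive
o3: d²=10 ≤ ρ²=56; F_rep = 30·(-3,1)/10² = (-0.9000,0.3000)
o4: d²=74 > ρ²=56 → inactive
F = F_att + ΣF_rep = (1.8500,-0.9500)
Δp = p'−p = (0.4625,-0.2375); α = Δx/Fx = (37/80) / (37/20) = 1/4
check: Δy/Fy = (-19/80) / (-19/20) = 1/4 ✓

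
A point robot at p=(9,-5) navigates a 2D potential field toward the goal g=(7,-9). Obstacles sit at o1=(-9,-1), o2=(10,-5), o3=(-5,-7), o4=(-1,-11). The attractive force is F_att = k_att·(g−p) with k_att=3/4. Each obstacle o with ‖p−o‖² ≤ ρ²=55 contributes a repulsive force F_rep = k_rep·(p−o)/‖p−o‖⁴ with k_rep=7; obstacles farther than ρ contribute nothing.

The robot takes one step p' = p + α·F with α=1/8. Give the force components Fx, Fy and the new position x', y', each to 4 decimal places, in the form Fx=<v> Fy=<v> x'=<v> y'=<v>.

F_att = 3/4·(g−p) = 3/4·(-2,-4) = (-1.5000,-3.0000)
o1: d²=340 > ρ²=55 → inactive
o2: d²=1 ≤ ρ²=55; F_rep = 7·(-1,0)/1² = (-7.0000,0.0000)
o3: d²=200 > ρ²=55 → inactive
o4: d²=136 > ρ²=55 → inactive
F = F_att + ΣF_rep = (-8.5000,-3.0000)
p' = p + 1/8·F = (7.9375,-5.3750)

Fx=-8.5000 Fy=-3.0000 x'=7.9375 y'=-5.3750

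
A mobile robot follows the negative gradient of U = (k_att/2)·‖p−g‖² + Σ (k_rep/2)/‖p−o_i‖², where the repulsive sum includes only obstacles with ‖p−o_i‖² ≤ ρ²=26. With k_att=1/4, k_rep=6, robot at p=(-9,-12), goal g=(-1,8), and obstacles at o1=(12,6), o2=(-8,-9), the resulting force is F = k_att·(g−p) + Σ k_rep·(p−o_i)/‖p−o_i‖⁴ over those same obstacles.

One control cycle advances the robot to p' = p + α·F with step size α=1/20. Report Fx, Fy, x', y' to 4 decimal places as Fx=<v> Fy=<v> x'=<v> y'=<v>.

Fx=1.9400 Fy=4.8200 x'=-8.9030 y'=-11.7590

F_att = 1/4·(g−p) = 1/4·(8,20) = (2.0000,5.0000)
o1: d²=765 > ρ²=26 → inactive
o2: d²=10 ≤ ρ²=26; F_rep = 6·(-1,-3)/10² = (-0.0600,-0.1800)
F = F_att + ΣF_rep = (1.9400,4.8200)
p' = p + 1/20·F = (-8.9030,-11.7590)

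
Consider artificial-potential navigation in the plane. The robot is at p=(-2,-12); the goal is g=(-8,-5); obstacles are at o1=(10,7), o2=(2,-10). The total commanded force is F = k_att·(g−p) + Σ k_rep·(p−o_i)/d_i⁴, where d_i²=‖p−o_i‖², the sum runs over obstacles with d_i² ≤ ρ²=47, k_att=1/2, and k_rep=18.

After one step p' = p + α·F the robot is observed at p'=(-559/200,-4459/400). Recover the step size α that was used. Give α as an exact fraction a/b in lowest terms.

F_att = 1/2·(g−p) = 1/2·(-6,7) = (-3.0000,3.5000)
o1: d²=505 > ρ²=47 → inactive
o2: d²=20 ≤ ρ²=47; F_rep = 18·(-4,-2)/20² = (-0.1800,-0.0900)
F = F_att + ΣF_rep = (-3.1800,3.4100)
Δp = p'−p = (-0.7950,0.8525); α = Δx/Fx = (-159/200) / (-159/50) = 1/4
check: Δy/Fy = (341/400) / (341/100) = 1/4 ✓

α = 1/4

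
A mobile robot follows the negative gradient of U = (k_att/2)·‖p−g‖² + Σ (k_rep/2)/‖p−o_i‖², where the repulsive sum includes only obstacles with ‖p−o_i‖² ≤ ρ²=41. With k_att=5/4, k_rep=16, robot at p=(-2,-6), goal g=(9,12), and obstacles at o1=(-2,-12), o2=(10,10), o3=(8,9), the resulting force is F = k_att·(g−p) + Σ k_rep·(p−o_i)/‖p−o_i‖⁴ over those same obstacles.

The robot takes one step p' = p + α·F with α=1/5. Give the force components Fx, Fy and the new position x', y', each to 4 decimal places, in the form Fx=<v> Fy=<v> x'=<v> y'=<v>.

F_att = 5/4·(g−p) = 5/4·(11,18) = (13.7500,22.5000)
o1: d²=36 ≤ ρ²=41; F_rep = 16·(0,6)/36² = (0.0000,0.0741)
o2: d²=400 > ρ²=41 → inactive
o3: d²=325 > ρ²=41 → inactive
F = F_att + ΣF_rep = (13.7500,22.5741)
p' = p + 1/5·F = (0.7500,-1.4852)

Fx=13.7500 Fy=22.5741 x'=0.7500 y'=-1.4852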